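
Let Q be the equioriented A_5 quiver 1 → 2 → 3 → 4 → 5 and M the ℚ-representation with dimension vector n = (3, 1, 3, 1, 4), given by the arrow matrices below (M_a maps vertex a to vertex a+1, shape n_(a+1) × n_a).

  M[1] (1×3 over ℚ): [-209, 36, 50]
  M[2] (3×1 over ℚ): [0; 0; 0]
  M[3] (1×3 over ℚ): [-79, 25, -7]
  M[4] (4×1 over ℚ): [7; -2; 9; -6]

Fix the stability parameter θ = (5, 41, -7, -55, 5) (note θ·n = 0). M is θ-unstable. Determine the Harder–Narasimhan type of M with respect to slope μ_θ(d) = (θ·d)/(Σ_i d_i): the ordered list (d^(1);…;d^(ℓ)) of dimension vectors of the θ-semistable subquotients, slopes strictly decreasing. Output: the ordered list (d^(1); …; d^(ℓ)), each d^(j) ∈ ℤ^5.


Interval decomposition of M: I[1,1]^2, I[1,2], I[3,3]^2, I[3,5], I[5,5]^3.
HN type (ℓ=4): μ^(1)=41; μ^(2)=5; μ^(3)=-7; μ^(4)=-31

((0, 1, 0, 0, 0); (3, 0, 0, 0, 4); (0, 0, 2, 0, 0); (0, 0, 1, 1, 0))


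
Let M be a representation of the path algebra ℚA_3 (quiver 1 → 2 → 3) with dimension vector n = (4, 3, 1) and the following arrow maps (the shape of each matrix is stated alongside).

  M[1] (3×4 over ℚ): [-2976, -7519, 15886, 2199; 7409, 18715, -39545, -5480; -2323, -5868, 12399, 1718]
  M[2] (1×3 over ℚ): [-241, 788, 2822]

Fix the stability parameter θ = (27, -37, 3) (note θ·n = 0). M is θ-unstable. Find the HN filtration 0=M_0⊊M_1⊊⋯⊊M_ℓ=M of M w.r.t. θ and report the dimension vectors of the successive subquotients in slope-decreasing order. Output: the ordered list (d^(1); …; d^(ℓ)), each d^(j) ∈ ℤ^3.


Interval decomposition of M: I[1,1], I[1,2]^2, I[1,3].
HN type (ℓ=3): μ^(1)=27; μ^(2)=3; μ^(3)=-5

((1, 0, 0); (0, 0, 1); (3, 3, 0))


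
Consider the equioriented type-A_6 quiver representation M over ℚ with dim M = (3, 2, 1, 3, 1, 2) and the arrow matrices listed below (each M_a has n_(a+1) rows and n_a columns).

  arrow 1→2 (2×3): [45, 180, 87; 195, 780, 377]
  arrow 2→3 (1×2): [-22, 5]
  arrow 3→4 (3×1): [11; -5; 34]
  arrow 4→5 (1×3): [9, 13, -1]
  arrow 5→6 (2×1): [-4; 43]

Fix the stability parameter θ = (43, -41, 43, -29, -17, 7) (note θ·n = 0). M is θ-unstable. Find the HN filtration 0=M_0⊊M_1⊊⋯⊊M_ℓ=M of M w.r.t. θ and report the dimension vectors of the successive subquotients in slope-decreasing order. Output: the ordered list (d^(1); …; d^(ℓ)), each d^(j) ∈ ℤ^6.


Barcode: M ≅ I[1,1]^2, I[1,4], I[2,2], I[4,4], I[4,6], I[6,6]. HN layers by μ_θ (6 steps, strictly decreasing):
  μ^(1)=43; μ^(2)=7; μ^(3)=1; μ^(4)=-17; μ^(5)=-29; μ^(6)=-41

((2, 0, 0, 0, 0, 0); (0, 0, 1, 1, 0, 2); (1, 1, 0, 0, 0, 0); (0, 0, 0, 0, 1, 0); (0, 0, 0, 2, 0, 0); (0, 1, 0, 0, 0, 0))


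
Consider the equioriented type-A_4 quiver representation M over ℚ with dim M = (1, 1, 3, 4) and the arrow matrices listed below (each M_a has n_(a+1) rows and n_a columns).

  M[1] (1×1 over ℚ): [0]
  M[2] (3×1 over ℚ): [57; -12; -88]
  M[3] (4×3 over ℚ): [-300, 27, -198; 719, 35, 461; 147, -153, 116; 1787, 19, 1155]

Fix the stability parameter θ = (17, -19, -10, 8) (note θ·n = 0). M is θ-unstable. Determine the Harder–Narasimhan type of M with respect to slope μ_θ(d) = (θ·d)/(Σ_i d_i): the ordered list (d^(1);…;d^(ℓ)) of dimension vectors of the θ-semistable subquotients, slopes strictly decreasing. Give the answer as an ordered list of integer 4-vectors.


Barcode: M ≅ I[1,1], I[2,4], I[3,4]^2, I[4,4]. HN layers by μ_θ (4 steps, strictly decreasing):
  μ^(1)=17; μ^(2)=8; μ^(3)=-10; μ^(4)=-19

((1, 0, 0, 0); (0, 0, 0, 4); (0, 0, 3, 0); (0, 1, 0, 0))


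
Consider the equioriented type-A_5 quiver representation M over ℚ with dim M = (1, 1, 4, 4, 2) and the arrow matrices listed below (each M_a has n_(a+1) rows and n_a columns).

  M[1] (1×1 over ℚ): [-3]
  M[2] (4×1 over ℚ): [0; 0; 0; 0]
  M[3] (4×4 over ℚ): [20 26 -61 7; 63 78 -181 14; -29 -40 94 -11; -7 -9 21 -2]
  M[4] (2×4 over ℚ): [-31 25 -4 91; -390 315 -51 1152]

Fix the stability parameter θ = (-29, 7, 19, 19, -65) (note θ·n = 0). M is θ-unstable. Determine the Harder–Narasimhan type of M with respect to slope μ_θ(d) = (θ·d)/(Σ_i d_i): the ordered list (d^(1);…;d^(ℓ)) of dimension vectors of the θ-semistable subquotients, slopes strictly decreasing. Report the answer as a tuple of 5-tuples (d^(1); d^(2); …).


Interval decomposition of M: I[1,2], I[3,3], I[3,4], I[3,5]^2, I[4,4].
HN type (ℓ=4): μ^(1)=19; μ^(2)=7; μ^(3)=-9; μ^(4)=-29

((0, 0, 2, 2, 0); (0, 1, 0, 0, 0); (0, 0, 2, 2, 2); (1, 0, 0, 0, 0))


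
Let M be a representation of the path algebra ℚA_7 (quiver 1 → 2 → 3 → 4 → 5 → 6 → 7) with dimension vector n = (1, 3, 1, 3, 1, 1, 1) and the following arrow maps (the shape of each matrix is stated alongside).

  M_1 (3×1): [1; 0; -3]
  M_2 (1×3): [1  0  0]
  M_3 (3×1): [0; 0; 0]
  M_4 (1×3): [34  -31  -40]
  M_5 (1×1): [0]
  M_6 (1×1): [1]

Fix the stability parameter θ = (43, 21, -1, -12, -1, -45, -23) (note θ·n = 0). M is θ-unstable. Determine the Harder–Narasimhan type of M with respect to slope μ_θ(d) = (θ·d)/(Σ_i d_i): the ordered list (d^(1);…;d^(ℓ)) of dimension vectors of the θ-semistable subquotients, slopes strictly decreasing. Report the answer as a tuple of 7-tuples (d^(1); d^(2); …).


Interval decomposition of M: I[1,3], I[2,2]^2, I[4,4]^2, I[4,5], I[6,7].
HN type (ℓ=5): μ^(1)=21; μ^(2)=-1; μ^(3)=-12; μ^(4)=-23; μ^(5)=-45

((1, 3, 1, 0, 0, 0, 0); (0, 0, 0, 0, 1, 0, 0); (0, 0, 0, 3, 0, 0, 0); (0, 0, 0, 0, 0, 0, 1); (0, 0, 0, 0, 0, 1, 0))


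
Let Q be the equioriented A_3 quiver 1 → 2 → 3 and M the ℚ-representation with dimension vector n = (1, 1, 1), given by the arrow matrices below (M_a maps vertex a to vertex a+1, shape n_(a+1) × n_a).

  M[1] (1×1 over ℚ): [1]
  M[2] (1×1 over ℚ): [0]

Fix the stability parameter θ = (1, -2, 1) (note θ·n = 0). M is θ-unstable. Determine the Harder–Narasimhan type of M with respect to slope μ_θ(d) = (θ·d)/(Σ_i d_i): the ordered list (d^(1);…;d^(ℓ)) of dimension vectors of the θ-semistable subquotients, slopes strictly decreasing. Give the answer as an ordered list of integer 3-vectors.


Interval decomposition of M: I[1,2], I[3,3].
HN type (ℓ=2): μ^(1)=1; μ^(2)=-1/2

((0, 0, 1); (1, 1, 0))


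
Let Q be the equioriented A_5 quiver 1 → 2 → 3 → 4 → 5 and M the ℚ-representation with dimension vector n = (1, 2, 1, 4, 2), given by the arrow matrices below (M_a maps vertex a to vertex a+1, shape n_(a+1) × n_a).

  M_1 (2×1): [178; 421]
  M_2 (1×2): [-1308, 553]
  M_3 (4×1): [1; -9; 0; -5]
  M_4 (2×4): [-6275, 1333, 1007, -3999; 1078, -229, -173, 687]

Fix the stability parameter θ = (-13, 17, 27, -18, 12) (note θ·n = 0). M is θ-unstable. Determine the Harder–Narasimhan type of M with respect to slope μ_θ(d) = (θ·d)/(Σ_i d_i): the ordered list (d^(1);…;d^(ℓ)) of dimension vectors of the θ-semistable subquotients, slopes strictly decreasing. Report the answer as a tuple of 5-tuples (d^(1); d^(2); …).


Via rank(M_{q-1}∘⋯∘M_p): M ≅ I[1,5], I[2,2], I[4,4]^2, I[4,5].
μ_θ-semistable layers: μ^(1)=17; μ^(2)=12; μ^(3)=26/3; μ^(4)=-13; μ^(5)=-18

((0, 1, 0, 0, 0); (0, 0, 0, 0, 2); (0, 1, 1, 1, 0); (1, 0, 0, 0, 0); (0, 0, 0, 3, 0))


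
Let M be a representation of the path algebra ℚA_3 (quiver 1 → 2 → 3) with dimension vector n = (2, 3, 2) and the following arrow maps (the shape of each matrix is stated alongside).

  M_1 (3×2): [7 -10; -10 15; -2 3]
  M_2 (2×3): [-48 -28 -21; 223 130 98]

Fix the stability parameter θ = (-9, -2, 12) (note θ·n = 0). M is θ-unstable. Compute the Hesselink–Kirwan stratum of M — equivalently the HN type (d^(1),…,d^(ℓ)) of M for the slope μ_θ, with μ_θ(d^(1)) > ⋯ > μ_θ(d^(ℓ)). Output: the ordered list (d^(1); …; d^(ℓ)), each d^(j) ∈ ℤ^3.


Barcode: M ≅ I[1,3]^2, I[2,2]. HN layers by μ_θ (3 steps, strictly decreasing):
  μ^(1)=12; μ^(2)=-2; μ^(3)=-9

((0, 0, 2); (0, 3, 0); (2, 0, 0))


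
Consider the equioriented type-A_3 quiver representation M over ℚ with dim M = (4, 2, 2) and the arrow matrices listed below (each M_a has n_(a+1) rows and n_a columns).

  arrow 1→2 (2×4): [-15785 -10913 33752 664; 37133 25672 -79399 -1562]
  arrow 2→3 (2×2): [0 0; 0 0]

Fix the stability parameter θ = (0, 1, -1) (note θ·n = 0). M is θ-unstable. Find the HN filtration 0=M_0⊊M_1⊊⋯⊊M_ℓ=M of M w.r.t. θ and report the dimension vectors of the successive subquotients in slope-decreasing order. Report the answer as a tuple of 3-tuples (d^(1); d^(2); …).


Interval decomposition of M: I[1,1]^2, I[1,2]^2, I[3,3]^2.
HN type (ℓ=3): μ^(1)=1; μ^(2)=0; μ^(3)=-1

((0, 2, 0); (4, 0, 0); (0, 0, 2))


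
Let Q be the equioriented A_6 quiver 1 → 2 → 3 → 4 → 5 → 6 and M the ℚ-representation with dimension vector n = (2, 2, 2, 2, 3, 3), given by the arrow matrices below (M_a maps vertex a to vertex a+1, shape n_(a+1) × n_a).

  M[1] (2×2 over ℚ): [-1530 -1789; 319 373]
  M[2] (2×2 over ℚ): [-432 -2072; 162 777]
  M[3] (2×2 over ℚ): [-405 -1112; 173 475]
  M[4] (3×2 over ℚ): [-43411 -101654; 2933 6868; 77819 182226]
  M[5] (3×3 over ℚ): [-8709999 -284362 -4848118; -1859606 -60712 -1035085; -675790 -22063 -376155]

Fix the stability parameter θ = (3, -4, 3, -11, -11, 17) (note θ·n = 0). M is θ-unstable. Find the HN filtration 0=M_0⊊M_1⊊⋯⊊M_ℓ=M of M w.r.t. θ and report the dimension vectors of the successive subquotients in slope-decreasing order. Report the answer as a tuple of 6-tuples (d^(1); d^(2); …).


Barcode: M ≅ I[1,2], I[1,6], I[3,6], I[5,6]. HN layers by μ_θ (5 steps, strictly decreasing):
  μ^(1)=17; μ^(2)=-1/2; μ^(3)=-4; μ^(4)=-19/3; μ^(5)=-11

((0, 0, 0, 0, 0, 3); (1, 1, 0, 0, 0, 0); (1, 1, 1, 1, 1, 0); (0, 0, 1, 1, 1, 0); (0, 0, 0, 0, 1, 0))


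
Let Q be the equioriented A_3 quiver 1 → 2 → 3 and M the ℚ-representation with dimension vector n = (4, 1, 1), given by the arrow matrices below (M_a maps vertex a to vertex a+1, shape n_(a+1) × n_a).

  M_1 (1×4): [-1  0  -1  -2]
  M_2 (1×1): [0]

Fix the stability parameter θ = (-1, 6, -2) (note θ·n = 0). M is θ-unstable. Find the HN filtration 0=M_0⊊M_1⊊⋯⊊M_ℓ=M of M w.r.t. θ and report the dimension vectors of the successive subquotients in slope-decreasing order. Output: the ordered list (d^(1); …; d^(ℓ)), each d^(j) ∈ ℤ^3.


Interval decomposition of M: I[1,1]^3, I[1,2], I[3,3].
HN type (ℓ=3): μ^(1)=6; μ^(2)=-1; μ^(3)=-2

((0, 1, 0); (4, 0, 0); (0, 0, 1))


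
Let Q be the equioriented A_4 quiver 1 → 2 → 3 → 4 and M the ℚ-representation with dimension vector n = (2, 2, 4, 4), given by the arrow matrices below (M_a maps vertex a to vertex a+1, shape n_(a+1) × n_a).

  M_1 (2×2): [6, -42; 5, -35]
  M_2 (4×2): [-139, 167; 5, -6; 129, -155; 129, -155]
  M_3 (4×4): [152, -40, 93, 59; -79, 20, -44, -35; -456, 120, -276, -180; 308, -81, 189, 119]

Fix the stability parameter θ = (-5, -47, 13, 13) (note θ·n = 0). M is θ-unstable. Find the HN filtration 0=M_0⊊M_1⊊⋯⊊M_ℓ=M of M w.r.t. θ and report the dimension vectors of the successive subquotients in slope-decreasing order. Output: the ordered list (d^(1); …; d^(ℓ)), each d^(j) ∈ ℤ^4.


Barcode: M ≅ I[1,1], I[1,3], I[2,4], I[3,4]^2, I[4,4]. HN layers by μ_θ (4 steps, strictly decreasing):
  μ^(1)=13; μ^(2)=-5; μ^(3)=-26; μ^(4)=-47

((0, 0, 4, 4); (1, 0, 0, 0); (1, 1, 0, 0); (0, 1, 0, 0))


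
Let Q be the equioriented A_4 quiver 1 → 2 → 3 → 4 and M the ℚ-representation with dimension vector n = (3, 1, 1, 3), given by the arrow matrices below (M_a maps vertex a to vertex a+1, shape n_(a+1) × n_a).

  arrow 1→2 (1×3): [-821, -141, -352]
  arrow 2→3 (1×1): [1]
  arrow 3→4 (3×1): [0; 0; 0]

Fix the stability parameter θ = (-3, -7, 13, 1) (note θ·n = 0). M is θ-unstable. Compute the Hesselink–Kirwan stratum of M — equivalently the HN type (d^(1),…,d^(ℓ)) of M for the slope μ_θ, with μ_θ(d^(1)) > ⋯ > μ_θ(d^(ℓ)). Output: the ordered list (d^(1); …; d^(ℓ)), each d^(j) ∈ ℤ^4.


Via rank(M_{q-1}∘⋯∘M_p): M ≅ I[1,1]^2, I[1,3], I[4,4]^3.
μ_θ-semistable layers: μ^(1)=13; μ^(2)=1; μ^(3)=-3; μ^(4)=-5

((0, 0, 1, 0); (0, 0, 0, 3); (2, 0, 0, 0); (1, 1, 0, 0))


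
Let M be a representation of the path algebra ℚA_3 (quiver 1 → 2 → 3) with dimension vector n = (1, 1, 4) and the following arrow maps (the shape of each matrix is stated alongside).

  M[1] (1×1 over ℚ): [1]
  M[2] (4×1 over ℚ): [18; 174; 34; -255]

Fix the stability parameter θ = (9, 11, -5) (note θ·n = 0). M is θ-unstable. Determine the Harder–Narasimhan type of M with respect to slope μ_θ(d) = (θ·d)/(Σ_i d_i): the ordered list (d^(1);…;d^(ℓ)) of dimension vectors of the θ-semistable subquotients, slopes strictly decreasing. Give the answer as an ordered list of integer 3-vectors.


Barcode: M ≅ I[1,3], I[3,3]^3. HN layers by μ_θ (2 steps, strictly decreasing):
  μ^(1)=5; μ^(2)=-5

((1, 1, 1); (0, 0, 3))


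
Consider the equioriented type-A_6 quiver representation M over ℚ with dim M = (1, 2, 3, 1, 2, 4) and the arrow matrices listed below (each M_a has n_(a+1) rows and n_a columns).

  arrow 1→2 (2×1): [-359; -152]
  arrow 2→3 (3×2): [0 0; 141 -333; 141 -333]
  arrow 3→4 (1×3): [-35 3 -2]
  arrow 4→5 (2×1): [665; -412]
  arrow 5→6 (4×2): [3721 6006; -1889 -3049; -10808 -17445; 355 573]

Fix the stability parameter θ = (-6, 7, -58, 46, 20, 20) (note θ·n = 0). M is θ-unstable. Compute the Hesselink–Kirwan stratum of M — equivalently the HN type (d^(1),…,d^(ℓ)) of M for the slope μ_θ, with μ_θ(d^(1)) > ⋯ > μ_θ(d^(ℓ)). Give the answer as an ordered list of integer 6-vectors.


Barcode: M ≅ I[1,6], I[2,2], I[3,3]^2, I[5,6], I[6,6]^2. HN layers by μ_θ (5 steps, strictly decreasing):
  μ^(1)=86/3; μ^(2)=20; μ^(3)=7; μ^(4)=-19; μ^(5)=-58

((0, 0, 0, 1, 1, 1); (0, 0, 0, 0, 1, 3); (0, 1, 0, 0, 0, 0); (1, 1, 1, 0, 0, 0); (0, 0, 2, 0, 0, 0))


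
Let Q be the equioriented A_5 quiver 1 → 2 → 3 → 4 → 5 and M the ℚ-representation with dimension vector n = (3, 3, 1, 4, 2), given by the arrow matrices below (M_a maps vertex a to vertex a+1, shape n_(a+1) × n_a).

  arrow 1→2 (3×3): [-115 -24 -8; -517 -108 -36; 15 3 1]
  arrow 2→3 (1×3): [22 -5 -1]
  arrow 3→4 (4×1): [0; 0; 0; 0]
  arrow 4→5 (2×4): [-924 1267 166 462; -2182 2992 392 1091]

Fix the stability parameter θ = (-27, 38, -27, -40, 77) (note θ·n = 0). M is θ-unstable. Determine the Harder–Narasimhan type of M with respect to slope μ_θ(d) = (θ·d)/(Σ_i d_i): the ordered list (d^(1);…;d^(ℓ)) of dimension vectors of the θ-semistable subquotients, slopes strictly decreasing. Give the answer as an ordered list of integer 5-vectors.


Via rank(M_{q-1}∘⋯∘M_p): M ≅ I[1,1], I[1,2], I[1,3], I[2,2], I[4,4]^2, I[4,5]^2.
μ_θ-semistable layers: μ^(1)=77; μ^(2)=38; μ^(3)=11/2; μ^(4)=-27; μ^(5)=-40

((0, 0, 0, 0, 2); (0, 2, 0, 0, 0); (0, 1, 1, 0, 0); (3, 0, 0, 0, 0); (0, 0, 0, 4, 0))


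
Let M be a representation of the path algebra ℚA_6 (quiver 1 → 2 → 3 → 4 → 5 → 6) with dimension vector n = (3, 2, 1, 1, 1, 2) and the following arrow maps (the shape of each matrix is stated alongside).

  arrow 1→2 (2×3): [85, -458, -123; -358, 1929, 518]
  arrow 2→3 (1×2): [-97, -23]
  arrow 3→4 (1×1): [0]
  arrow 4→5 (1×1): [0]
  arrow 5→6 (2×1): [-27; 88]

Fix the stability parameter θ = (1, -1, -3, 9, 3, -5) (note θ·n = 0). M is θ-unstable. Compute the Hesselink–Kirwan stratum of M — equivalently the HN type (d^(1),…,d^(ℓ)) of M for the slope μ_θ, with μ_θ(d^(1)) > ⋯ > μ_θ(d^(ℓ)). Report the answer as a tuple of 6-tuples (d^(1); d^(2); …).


Interval decomposition of M: I[1,1], I[1,2], I[1,3], I[4,4], I[5,6], I[6,6].
HN type (ℓ=5): μ^(1)=9; μ^(2)=1; μ^(3)=0; μ^(4)=-1; μ^(5)=-5

((0, 0, 0, 1, 0, 0); (1, 0, 0, 0, 0, 0); (1, 1, 0, 0, 0, 0); (1, 1, 1, 0, 1, 1); (0, 0, 0, 0, 0, 1))


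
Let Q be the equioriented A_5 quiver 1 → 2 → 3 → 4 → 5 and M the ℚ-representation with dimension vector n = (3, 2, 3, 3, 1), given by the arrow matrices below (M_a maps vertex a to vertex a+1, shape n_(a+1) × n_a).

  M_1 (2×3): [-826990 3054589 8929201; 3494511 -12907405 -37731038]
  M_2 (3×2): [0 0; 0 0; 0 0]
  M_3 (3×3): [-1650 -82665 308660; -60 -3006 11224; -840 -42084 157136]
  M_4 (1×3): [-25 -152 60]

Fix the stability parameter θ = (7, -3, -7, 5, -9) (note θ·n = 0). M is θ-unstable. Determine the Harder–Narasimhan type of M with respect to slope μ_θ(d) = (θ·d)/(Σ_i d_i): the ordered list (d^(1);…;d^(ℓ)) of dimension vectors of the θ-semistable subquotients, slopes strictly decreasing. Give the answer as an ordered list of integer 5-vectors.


Interval decomposition of M: I[1,1], I[1,2]^2, I[3,3]^2, I[3,5], I[4,4]^2.
HN type (ℓ=5): μ^(1)=7; μ^(2)=5; μ^(3)=2; μ^(4)=-2; μ^(5)=-7

((1, 0, 0, 0, 0); (0, 0, 0, 2, 0); (2, 2, 0, 0, 0); (0, 0, 0, 1, 1); (0, 0, 3, 0, 0))


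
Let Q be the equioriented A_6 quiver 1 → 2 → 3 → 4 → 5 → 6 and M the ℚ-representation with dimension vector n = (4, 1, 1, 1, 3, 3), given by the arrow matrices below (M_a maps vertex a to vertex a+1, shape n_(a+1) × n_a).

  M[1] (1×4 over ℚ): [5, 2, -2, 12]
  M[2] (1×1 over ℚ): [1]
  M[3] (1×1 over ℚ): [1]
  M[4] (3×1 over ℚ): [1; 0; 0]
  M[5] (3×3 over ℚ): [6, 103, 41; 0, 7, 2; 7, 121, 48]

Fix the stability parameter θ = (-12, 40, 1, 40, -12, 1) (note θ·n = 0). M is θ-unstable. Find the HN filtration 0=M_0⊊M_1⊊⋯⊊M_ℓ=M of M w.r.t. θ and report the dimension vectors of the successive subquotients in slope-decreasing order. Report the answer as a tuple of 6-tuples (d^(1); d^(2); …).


Interval decomposition of M: I[1,1]^3, I[1,6], I[5,6]^2.
HN type (ℓ=3): μ^(1)=14; μ^(2)=1; μ^(3)=-12

((0, 1, 1, 1, 1, 1); (0, 0, 0, 0, 0, 2); (4, 0, 0, 0, 2, 0))


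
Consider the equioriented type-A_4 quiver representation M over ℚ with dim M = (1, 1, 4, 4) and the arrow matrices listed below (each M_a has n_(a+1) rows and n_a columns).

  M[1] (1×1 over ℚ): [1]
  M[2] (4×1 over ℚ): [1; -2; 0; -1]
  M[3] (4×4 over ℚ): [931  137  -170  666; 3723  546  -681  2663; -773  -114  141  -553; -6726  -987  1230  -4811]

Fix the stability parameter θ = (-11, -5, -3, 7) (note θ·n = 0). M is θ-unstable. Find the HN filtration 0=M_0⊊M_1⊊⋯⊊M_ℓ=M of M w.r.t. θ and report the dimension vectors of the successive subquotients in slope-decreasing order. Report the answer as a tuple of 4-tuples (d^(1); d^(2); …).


Via rank(M_{q-1}∘⋯∘M_p): M ≅ I[1,4], I[3,3], I[3,4]^2, I[4,4].
μ_θ-semistable layers: μ^(1)=7; μ^(2)=-3; μ^(3)=-5; μ^(4)=-11

((0, 0, 0, 4); (0, 0, 4, 0); (0, 1, 0, 0); (1, 0, 0, 0))


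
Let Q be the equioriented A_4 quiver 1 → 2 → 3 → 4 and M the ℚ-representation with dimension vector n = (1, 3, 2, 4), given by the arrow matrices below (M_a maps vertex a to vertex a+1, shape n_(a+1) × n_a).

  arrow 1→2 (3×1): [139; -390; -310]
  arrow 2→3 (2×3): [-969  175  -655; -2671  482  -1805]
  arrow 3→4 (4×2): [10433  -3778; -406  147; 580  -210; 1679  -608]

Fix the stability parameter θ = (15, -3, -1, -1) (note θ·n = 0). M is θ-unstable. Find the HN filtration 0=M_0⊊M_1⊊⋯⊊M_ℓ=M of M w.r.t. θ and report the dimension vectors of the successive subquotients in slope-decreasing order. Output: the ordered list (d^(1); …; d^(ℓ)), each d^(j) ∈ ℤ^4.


Via rank(M_{q-1}∘⋯∘M_p): M ≅ I[1,4], I[2,2], I[2,4], I[4,4]^2.
μ_θ-semistable layers: μ^(1)=5/2; μ^(2)=-1; μ^(3)=-3

((1, 1, 1, 1); (0, 0, 1, 3); (0, 2, 0, 0))


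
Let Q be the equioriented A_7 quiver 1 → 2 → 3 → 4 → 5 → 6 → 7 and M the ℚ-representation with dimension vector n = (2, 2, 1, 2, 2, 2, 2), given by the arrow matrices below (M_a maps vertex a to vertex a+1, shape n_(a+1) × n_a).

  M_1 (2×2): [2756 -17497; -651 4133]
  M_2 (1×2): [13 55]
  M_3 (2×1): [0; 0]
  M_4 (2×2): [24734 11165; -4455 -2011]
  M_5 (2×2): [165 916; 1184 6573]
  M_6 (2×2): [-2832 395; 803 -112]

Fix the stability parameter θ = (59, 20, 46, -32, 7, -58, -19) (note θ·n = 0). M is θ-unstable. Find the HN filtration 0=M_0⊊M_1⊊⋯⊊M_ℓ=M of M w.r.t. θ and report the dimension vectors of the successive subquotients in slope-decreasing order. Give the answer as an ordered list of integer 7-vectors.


Interval decomposition of M: I[1,2], I[1,3], I[4,7]^2.
HN type (ℓ=5): μ^(1)=46; μ^(2)=79/2; μ^(3)=-19; μ^(4)=-51/2; μ^(5)=-32

((0, 0, 1, 0, 0, 0, 0); (2, 2, 0, 0, 0, 0, 0); (0, 0, 0, 0, 0, 0, 2); (0, 0, 0, 0, 2, 2, 0); (0, 0, 0, 2, 0, 0, 0))


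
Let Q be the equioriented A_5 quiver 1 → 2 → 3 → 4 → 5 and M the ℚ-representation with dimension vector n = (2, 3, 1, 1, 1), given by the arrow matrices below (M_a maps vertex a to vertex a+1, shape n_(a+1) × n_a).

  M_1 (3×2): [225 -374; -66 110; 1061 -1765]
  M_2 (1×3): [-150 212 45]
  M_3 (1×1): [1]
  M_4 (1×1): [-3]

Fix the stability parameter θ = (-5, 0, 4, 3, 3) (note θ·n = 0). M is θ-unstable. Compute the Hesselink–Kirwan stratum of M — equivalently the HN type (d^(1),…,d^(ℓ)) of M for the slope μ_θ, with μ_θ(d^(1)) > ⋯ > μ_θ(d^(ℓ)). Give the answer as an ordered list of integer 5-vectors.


Via rank(M_{q-1}∘⋯∘M_p): M ≅ I[1,2], I[1,5], I[2,2].
μ_θ-semistable layers: μ^(1)=10/3; μ^(2)=0; μ^(3)=-5

((0, 0, 1, 1, 1); (0, 3, 0, 0, 0); (2, 0, 0, 0, 0))


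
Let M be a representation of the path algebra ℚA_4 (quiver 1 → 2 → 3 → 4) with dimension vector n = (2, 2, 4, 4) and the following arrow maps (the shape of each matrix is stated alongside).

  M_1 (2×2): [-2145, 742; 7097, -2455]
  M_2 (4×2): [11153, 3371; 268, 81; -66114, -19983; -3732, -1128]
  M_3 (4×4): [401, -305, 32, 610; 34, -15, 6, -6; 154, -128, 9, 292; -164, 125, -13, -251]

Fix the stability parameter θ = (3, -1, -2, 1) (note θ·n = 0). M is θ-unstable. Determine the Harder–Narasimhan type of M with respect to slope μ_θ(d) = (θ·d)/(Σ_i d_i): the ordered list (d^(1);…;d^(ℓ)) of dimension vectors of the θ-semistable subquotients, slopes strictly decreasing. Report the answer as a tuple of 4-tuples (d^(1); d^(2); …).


Barcode: M ≅ I[1,4]^2, I[3,4]^2. HN layers by μ_θ (3 steps, strictly decreasing):
  μ^(1)=1; μ^(2)=0; μ^(3)=-2

((0, 0, 0, 4); (2, 2, 2, 0); (0, 0, 2, 0))


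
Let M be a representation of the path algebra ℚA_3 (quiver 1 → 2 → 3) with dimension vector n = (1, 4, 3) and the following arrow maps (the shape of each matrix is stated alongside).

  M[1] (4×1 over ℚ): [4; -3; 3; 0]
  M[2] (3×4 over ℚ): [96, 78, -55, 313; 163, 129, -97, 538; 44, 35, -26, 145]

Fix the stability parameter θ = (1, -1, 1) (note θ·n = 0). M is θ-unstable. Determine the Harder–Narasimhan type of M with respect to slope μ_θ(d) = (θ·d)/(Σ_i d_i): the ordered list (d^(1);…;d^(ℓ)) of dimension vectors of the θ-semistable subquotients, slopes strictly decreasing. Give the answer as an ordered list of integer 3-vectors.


Interval decomposition of M: I[1,3], I[2,2], I[2,3]^2.
HN type (ℓ=3): μ^(1)=1; μ^(2)=0; μ^(3)=-1

((0, 0, 3); (1, 1, 0); (0, 3, 0))


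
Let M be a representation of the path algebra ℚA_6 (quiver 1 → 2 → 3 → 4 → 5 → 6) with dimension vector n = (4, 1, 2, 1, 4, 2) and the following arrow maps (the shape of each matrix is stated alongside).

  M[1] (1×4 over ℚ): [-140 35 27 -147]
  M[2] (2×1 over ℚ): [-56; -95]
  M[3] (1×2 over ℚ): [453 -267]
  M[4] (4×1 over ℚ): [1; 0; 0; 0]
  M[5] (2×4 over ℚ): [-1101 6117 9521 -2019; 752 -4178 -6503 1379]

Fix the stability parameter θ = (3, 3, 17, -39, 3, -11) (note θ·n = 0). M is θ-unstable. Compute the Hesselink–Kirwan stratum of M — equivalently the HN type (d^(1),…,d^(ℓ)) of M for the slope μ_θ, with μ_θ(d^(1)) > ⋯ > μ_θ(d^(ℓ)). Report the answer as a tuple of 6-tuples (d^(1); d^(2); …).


Barcode: M ≅ I[1,1]^3, I[1,6], I[3,3], I[5,5]^2, I[5,6]. HN layers by μ_θ (3 steps, strictly decreasing):
  μ^(1)=17; μ^(2)=3; μ^(3)=-4

((0, 0, 1, 0, 0, 0); (3, 0, 0, 0, 2, 0); (1, 1, 1, 1, 2, 2))


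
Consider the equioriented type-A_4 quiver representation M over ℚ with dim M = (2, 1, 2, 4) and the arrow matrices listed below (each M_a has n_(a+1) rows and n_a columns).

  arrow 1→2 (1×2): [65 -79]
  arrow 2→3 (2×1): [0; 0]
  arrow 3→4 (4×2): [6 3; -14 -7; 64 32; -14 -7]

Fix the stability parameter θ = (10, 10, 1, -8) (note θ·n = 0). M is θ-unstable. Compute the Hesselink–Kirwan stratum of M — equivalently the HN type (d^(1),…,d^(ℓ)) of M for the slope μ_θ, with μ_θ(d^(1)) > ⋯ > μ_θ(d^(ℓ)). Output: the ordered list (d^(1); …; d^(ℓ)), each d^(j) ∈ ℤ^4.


Via rank(M_{q-1}∘⋯∘M_p): M ≅ I[1,1], I[1,2], I[3,3], I[3,4], I[4,4]^3.
μ_θ-semistable layers: μ^(1)=10; μ^(2)=1; μ^(3)=-7/2; μ^(4)=-8

((2, 1, 0, 0); (0, 0, 1, 0); (0, 0, 1, 1); (0, 0, 0, 3))


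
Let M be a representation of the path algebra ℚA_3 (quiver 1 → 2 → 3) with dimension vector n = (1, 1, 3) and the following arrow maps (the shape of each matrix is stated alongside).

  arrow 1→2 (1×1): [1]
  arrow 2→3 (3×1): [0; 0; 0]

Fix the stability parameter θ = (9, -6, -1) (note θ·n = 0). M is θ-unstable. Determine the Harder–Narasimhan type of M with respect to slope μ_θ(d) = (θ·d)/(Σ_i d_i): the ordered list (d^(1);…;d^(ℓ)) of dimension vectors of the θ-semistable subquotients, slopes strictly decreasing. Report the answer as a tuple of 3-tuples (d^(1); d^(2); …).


Via rank(M_{q-1}∘⋯∘M_p): M ≅ I[1,2], I[3,3]^3.
μ_θ-semistable layers: μ^(1)=3/2; μ^(2)=-1

((1, 1, 0); (0, 0, 3))


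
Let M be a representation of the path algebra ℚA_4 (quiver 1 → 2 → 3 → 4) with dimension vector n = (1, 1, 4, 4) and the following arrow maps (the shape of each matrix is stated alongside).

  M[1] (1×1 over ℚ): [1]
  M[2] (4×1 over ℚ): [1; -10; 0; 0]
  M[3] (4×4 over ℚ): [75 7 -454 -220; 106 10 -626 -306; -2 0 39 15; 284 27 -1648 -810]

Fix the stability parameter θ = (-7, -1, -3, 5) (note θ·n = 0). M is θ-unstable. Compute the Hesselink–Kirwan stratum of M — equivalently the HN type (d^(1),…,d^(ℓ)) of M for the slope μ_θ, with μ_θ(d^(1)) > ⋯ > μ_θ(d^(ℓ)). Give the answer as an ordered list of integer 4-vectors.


Interval decomposition of M: I[1,4], I[3,4]^3.
HN type (ℓ=4): μ^(1)=5; μ^(2)=-2; μ^(3)=-3; μ^(4)=-7

((0, 0, 0, 4); (0, 1, 1, 0); (0, 0, 3, 0); (1, 0, 0, 0))


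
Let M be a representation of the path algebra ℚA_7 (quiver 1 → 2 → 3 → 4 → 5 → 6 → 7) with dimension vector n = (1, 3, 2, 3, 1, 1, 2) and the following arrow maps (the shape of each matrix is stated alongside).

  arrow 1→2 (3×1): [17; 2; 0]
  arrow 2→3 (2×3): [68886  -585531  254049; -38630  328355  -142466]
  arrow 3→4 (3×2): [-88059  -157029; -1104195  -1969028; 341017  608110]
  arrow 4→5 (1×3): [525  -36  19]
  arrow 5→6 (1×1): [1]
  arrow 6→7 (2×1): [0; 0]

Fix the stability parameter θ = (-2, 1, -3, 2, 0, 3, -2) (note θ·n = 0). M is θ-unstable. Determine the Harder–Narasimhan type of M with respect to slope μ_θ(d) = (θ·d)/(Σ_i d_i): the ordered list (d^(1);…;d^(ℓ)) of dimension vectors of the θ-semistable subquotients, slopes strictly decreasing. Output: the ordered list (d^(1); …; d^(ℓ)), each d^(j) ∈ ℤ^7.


Via rank(M_{q-1}∘⋯∘M_p): M ≅ I[1,2], I[2,4], I[2,6], I[4,4], I[7,7]^2.
μ_θ-semistable layers: μ^(1)=3; μ^(2)=2; μ^(3)=1; μ^(4)=-1; μ^(5)=-2

((0, 0, 0, 0, 0, 1, 0); (0, 0, 0, 2, 0, 0, 0); (0, 1, 0, 1, 1, 0, 0); (0, 2, 2, 0, 0, 0, 0); (1, 0, 0, 0, 0, 0, 2))


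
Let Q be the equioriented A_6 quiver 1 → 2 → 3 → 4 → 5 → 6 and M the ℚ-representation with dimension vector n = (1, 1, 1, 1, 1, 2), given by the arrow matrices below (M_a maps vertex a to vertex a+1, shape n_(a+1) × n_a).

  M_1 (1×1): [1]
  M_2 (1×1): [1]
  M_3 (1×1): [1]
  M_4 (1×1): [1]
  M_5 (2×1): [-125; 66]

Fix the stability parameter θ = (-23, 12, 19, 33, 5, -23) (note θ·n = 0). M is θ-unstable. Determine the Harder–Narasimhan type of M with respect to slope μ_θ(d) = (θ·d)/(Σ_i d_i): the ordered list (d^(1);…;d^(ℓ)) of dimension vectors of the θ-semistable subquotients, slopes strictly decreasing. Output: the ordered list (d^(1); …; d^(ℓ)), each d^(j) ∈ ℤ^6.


Via rank(M_{q-1}∘⋯∘M_p): M ≅ I[1,6], I[6,6].
μ_θ-semistable layers: μ^(1)=46/5; μ^(2)=-23

((0, 1, 1, 1, 1, 1); (1, 0, 0, 0, 0, 1))


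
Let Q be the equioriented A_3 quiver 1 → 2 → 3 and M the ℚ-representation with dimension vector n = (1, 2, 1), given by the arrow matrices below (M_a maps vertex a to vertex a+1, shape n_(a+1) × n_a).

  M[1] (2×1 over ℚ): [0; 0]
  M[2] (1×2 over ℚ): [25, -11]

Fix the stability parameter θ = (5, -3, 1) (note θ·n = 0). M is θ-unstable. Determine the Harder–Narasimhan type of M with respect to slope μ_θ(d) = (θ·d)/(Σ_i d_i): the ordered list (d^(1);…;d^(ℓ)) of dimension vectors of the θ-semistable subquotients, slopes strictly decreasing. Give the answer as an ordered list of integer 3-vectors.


Interval decomposition of M: I[1,1], I[2,2], I[2,3].
HN type (ℓ=3): μ^(1)=5; μ^(2)=1; μ^(3)=-3

((1, 0, 0); (0, 0, 1); (0, 2, 0))


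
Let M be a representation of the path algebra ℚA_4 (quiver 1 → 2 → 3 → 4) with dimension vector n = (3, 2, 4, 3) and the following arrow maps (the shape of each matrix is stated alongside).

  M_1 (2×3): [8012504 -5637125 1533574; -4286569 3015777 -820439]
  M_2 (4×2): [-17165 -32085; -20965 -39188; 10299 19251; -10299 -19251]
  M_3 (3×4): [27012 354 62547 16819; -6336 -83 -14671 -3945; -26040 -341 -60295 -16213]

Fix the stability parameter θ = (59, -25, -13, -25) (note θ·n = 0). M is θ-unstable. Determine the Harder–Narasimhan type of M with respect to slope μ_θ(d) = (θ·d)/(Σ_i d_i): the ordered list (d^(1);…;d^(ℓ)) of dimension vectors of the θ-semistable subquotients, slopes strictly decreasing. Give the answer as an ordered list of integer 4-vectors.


Interval decomposition of M: I[1,1], I[1,3], I[1,4], I[3,3], I[3,4], I[4,4].
HN type (ℓ=6): μ^(1)=59; μ^(2)=7; μ^(3)=-1; μ^(4)=-13; μ^(5)=-19; μ^(6)=-25

((1, 0, 0, 0); (1, 1, 1, 0); (1, 1, 1, 1); (0, 0, 1, 0); (0, 0, 1, 1); (0, 0, 0, 1))


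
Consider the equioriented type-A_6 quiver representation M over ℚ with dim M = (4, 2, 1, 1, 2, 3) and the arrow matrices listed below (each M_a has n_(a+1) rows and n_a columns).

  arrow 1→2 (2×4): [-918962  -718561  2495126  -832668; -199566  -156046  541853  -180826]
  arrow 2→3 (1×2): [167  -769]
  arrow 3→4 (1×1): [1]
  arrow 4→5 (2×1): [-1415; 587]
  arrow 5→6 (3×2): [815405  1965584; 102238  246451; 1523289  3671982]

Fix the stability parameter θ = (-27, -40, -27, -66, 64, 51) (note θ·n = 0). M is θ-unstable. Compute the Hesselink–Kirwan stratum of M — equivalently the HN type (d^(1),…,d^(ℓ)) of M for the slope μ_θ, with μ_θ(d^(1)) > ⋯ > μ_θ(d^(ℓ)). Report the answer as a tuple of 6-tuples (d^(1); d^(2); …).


Via rank(M_{q-1}∘⋯∘M_p): M ≅ I[1,1]^2, I[1,2], I[1,6], I[5,6], I[6,6].
μ_θ-semistable layers: μ^(1)=115/2; μ^(2)=51; μ^(3)=-27; μ^(4)=-67/2; μ^(5)=-40

((0, 0, 0, 0, 2, 2); (0, 0, 0, 0, 0, 1); (2, 0, 0, 0, 0, 0); (1, 1, 0, 0, 0, 0); (1, 1, 1, 1, 0, 0))


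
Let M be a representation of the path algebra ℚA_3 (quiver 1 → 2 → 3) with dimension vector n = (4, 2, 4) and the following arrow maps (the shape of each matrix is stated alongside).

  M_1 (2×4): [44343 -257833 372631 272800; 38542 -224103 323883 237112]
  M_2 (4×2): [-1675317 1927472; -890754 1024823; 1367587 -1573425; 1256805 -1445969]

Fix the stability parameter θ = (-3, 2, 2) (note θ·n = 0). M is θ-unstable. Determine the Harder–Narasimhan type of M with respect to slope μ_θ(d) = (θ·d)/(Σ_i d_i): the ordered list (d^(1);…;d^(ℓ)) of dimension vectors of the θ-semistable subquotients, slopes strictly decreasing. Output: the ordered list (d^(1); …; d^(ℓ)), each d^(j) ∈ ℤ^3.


Barcode: M ≅ I[1,1]^2, I[1,3]^2, I[3,3]^2. HN layers by μ_θ (2 steps, strictly decreasing):
  μ^(1)=2; μ^(2)=-3

((0, 2, 4); (4, 0, 0))


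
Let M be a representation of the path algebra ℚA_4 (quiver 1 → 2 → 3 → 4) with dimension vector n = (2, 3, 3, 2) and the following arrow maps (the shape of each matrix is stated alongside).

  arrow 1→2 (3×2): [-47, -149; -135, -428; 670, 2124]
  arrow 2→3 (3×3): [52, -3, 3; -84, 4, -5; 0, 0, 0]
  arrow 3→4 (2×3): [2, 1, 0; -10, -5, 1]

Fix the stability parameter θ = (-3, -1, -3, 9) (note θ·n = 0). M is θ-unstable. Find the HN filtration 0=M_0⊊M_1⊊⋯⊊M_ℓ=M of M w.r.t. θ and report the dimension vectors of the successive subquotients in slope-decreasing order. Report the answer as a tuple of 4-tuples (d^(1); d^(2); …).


Barcode: M ≅ I[1,2], I[1,3], I[2,4], I[3,4]. HN layers by μ_θ (4 steps, strictly decreasing):
  μ^(1)=9; μ^(2)=-1; μ^(3)=-2; μ^(4)=-3

((0, 0, 0, 2); (0, 1, 0, 0); (0, 2, 2, 0); (2, 0, 1, 0))


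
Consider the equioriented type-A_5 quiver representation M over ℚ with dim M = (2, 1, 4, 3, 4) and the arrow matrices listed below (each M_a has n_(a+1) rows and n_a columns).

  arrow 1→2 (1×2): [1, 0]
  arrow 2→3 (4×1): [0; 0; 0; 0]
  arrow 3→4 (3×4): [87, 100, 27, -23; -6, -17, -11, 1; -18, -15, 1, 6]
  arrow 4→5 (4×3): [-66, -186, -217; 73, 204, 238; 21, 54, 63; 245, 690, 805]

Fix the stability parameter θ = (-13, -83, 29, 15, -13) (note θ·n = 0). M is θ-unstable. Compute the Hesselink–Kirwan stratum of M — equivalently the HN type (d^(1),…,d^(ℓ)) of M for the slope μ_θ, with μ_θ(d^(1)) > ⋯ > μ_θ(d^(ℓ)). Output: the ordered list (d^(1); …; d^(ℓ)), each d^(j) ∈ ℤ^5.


Barcode: M ≅ I[1,1], I[1,2], I[3,3], I[3,4], I[3,5]^2, I[5,5]^2. HN layers by μ_θ (5 steps, strictly decreasing):
  μ^(1)=29; μ^(2)=22; μ^(3)=31/3; μ^(4)=-13; μ^(5)=-48

((0, 0, 1, 0, 0); (0, 0, 1, 1, 0); (0, 0, 2, 2, 2); (1, 0, 0, 0, 2); (1, 1, 0, 0, 0))


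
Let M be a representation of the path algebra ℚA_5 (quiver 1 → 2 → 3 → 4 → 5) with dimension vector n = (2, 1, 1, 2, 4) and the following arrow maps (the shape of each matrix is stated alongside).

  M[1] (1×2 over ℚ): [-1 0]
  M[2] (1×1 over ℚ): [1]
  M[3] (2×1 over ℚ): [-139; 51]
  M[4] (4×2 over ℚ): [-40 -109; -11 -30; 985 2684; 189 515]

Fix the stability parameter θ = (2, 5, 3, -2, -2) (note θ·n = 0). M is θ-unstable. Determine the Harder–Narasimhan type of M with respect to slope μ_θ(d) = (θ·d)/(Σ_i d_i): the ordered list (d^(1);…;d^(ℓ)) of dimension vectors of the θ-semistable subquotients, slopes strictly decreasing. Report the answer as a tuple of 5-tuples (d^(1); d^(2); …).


Barcode: M ≅ I[1,1], I[1,5], I[4,5], I[5,5]^2. HN layers by μ_θ (3 steps, strictly decreasing):
  μ^(1)=2; μ^(2)=6/5; μ^(3)=-2

((1, 0, 0, 0, 0); (1, 1, 1, 1, 1); (0, 0, 0, 1, 3))


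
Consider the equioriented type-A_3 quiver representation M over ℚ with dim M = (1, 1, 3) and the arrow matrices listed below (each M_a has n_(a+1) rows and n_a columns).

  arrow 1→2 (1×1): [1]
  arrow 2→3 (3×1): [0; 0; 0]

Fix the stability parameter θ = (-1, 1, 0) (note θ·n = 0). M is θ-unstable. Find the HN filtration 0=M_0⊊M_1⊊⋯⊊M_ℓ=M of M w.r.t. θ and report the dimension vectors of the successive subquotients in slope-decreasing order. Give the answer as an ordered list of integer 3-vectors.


Barcode: M ≅ I[1,2], I[3,3]^3. HN layers by μ_θ (3 steps, strictly decreasing):
  μ^(1)=1; μ^(2)=0; μ^(3)=-1

((0, 1, 0); (0, 0, 3); (1, 0, 0))


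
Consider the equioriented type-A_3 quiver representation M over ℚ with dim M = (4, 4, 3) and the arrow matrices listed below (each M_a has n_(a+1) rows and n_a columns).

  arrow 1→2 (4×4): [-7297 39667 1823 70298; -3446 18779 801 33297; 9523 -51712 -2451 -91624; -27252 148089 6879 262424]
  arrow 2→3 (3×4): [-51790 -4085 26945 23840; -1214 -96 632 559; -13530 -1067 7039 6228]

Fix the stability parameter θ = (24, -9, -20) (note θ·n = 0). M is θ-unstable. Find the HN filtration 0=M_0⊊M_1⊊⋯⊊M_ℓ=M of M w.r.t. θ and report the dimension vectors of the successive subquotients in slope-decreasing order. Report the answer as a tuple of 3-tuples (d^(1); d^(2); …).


Via rank(M_{q-1}∘⋯∘M_p): M ≅ I[1,2]^2, I[1,3]^2, I[3,3].
μ_θ-semistable layers: μ^(1)=15/2; μ^(2)=-5/3; μ^(3)=-20

((2, 2, 0); (2, 2, 2); (0, 0, 1))


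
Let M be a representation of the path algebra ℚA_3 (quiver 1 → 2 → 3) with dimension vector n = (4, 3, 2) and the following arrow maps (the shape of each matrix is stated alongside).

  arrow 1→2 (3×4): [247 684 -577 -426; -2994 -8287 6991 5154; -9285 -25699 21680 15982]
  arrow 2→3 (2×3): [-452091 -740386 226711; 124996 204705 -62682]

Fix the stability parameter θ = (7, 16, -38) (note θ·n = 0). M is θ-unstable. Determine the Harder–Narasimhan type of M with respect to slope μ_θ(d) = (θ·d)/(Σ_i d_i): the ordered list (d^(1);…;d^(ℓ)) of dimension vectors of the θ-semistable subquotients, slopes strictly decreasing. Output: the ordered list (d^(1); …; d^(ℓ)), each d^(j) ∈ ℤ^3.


Barcode: M ≅ I[1,1], I[1,2], I[1,3]^2. HN layers by μ_θ (3 steps, strictly decreasing):
  μ^(1)=16; μ^(2)=7; μ^(3)=-5

((0, 1, 0); (2, 0, 0); (2, 2, 2))


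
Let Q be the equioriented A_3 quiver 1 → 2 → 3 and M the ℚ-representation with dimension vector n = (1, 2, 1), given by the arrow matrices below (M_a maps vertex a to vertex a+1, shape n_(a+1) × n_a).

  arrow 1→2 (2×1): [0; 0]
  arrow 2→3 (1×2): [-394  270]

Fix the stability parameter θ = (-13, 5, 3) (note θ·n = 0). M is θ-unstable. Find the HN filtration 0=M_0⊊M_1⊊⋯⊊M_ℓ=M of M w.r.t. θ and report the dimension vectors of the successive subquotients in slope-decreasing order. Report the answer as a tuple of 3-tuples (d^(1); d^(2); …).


Interval decomposition of M: I[1,1], I[2,2], I[2,3].
HN type (ℓ=3): μ^(1)=5; μ^(2)=4; μ^(3)=-13

((0, 1, 0); (0, 1, 1); (1, 0, 0))


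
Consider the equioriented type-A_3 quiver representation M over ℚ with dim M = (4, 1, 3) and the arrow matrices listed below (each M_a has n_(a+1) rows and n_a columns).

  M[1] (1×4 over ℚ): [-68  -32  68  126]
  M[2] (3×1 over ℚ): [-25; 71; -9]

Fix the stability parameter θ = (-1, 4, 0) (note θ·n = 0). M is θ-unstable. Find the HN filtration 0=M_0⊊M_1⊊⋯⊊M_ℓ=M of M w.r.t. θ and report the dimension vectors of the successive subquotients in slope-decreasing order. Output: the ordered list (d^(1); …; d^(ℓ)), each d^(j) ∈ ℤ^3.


Via rank(M_{q-1}∘⋯∘M_p): M ≅ I[1,1]^3, I[1,3], I[3,3]^2.
μ_θ-semistable layers: μ^(1)=2; μ^(2)=0; μ^(3)=-1

((0, 1, 1); (0, 0, 2); (4, 0, 0))


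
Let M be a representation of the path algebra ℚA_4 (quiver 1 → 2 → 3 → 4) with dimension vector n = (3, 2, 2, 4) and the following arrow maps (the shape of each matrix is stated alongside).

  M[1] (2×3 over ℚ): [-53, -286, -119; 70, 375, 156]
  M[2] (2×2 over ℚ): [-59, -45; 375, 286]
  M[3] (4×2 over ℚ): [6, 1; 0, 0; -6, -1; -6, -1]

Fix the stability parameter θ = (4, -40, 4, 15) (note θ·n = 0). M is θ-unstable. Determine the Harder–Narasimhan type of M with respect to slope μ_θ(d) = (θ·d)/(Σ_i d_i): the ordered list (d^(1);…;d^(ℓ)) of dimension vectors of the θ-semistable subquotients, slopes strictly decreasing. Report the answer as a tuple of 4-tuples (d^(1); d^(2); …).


Barcode: M ≅ I[1,1], I[1,3], I[1,4], I[4,4]^3. HN layers by μ_θ (3 steps, strictly decreasing):
  μ^(1)=15; μ^(2)=4; μ^(3)=-18

((0, 0, 0, 4); (1, 0, 2, 0); (2, 2, 0, 0))


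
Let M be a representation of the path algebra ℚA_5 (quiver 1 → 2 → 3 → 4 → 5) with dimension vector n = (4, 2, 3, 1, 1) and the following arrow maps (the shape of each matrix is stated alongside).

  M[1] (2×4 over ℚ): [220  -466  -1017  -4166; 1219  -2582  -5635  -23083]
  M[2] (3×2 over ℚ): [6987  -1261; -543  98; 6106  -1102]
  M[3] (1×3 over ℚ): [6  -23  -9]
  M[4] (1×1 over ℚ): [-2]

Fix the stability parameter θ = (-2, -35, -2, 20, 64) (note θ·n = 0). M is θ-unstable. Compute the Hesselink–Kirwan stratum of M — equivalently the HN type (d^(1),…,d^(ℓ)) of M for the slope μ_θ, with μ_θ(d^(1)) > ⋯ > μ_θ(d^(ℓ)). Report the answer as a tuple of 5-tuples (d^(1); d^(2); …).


Interval decomposition of M: I[1,1]^2, I[1,3], I[1,5], I[3,3].
HN type (ℓ=4): μ^(1)=64; μ^(2)=20; μ^(3)=-2; μ^(4)=-37/2

((0, 0, 0, 0, 1); (0, 0, 0, 1, 0); (2, 0, 3, 0, 0); (2, 2, 0, 0, 0))
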